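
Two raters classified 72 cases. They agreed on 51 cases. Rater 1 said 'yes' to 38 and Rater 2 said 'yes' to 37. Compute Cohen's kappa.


P_o = 51/72 = 0.708333
P_e = (38*37 + 34*35) / 5184 = 0.500772
kappa = (P_o - P_e) / (1 - P_e)
kappa = (0.708333 - 0.500772) / (1 - 0.500772)
kappa = 0.4158

0.4158


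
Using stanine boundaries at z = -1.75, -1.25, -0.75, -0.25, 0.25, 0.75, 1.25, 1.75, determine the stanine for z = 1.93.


Stanine boundaries: [-1.75, -1.25, -0.75, -0.25, 0.25, 0.75, 1.25, 1.75]
z = 1.93
Check each boundary:
  z >= -1.75 -> could be stanine 2
  z >= -1.25 -> could be stanine 3
  z >= -0.75 -> could be stanine 4
  z >= -0.25 -> could be stanine 5
  z >= 0.25 -> could be stanine 6
  z >= 0.75 -> could be stanine 7
  z >= 1.25 -> could be stanine 8
  z >= 1.75 -> could be stanine 9
Highest qualifying boundary gives stanine = 9

9


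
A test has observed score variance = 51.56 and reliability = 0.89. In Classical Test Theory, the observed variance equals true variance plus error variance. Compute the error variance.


var_true = rxx * var_obs = 0.89 * 51.56 = 45.8884
var_error = var_obs - var_true
var_error = 51.56 - 45.8884
var_error = 5.6716

5.6716


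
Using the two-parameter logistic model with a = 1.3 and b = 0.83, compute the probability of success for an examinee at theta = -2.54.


a*(theta - b) = 1.3 * (-2.54 - 0.83) = -4.381
exp(--4.381) = 79.9179
P = 1 / (1 + 79.9179)
P = 0.0124

0.0124


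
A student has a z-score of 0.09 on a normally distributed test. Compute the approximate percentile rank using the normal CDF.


CDF(z) = 0.5 * (1 + erf(z/sqrt(2)))
erf(0.0636) = 0.0717
CDF = 0.5359
Percentile rank = 0.5359 * 100 = 53.59

53.59


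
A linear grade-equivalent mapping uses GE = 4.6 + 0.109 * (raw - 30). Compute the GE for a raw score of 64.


raw - median = 64 - 30 = 34
slope * diff = 0.109 * 34 = 3.706
GE = 4.6 + 3.706
GE = 8.306

8.306


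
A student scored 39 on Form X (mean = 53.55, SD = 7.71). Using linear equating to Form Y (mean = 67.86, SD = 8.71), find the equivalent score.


slope = SD_Y / SD_X = 8.71 / 7.71 ~ 1.1297
intercept = mean_Y - slope * mean_X = 67.86 - (8.71 / 7.71) * 53.55 ~ 7.3645
Y = slope * X + intercept. To avoid rounding drift from the rounded slope/intercept, evaluate the equivalent form Y = mean_Y + SD_Y * (X - mean_X) / SD_X at full precision:
Y = 67.86 + 8.71 * (39 - 53.55) / 7.71
Y = 67.86 - 8.71 * 14.55 / 7.71
Y = 67.86 - 126.7305 / 7.71
Y = 67.86 - 16.4372
Y = 51.4228

51.4228


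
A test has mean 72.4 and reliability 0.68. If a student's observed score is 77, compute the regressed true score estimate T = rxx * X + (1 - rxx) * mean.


T_est = rxx * X + (1 - rxx) * mean
T_est = 0.68 * 77 + 0.32 * 72.4
T_est = 52.36 + 23.168
T_est = 75.528

75.528


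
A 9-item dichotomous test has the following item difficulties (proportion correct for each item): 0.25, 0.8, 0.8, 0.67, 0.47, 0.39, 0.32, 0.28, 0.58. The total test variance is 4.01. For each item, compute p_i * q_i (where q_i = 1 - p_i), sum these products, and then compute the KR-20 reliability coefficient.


For each item, compute p_i * q_i:
  Item 1: 0.25 * 0.75 = 0.1875
  Item 2: 0.8 * 0.2 = 0.16
  Item 3: 0.8 * 0.2 = 0.16
  Item 4: 0.67 * 0.33 = 0.2211
  Item 5: 0.47 * 0.53 = 0.2491
  Item 6: 0.39 * 0.61 = 0.2379
  Item 7: 0.32 * 0.68 = 0.2176
  Item 8: 0.28 * 0.72 = 0.2016
  Item 9: 0.58 * 0.42 = 0.2436
Sum(p_i * q_i) = 0.1875 + 0.16 + 0.16 + 0.2211 + 0.2491 + 0.2379 + 0.2176 + 0.2016 + 0.2436 = 1.8784
KR-20 = (k/(k-1)) * (1 - Sum(p_i*q_i) / Var_total)
= (9/8) * (1 - 1.8784/4.01)
= 1.125 * 0.5316
KR-20 = 0.598

0.598


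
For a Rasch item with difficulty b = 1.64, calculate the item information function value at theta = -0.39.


P = 1/(1+exp(-(-0.39-1.64))) = 0.1161
I = P*(1-P) = 0.1161 * 0.8839
I = 0.1026

0.1026


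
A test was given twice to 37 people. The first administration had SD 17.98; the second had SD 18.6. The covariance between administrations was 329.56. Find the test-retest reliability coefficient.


r = cov(X,Y) / (SD_X * SD_Y)
r = 329.56 / (17.98 * 18.6)
r = 329.56 / 334.428
r = 0.9854

0.9854


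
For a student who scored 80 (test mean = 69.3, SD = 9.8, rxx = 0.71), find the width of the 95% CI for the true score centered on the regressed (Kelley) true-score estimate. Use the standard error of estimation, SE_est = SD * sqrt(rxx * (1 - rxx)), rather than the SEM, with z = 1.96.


True score estimate = 0.71*80 + 0.29*69.3 = 76.897
SE_est = SD * sqrt(rxx * (1 - rxx)) = 9.8 * sqrt(0.71 * 0.29) = 9.8 * sqrt(0.2059) = 4.446868
CI = T_est +/- z * SE_est, so width = 2 * z * SE_est = 2 * 1.96 * 4.446868
Width = 17.4317

17.4317


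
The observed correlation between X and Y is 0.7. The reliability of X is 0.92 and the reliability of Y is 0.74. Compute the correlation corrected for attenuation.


r_corrected = rxy / sqrt(rxx * ryy)
= 0.7 / sqrt(0.92 * 0.74)
= 0.7 / sqrt(0.6808)
= 0.7 / 0.825106
r_corrected = 0.8484

0.8484


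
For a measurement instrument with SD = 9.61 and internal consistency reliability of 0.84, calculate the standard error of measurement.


SEM = SD * sqrt(1 - rxx)
SEM = 9.61 * sqrt(1 - 0.84)
SEM = 9.61 * sqrt(0.16) = 9.61 * 0.4
SEM = 3.844

3.844


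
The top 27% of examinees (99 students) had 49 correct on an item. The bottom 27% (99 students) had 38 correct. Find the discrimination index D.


p_upper = 49/99 = 0.4949
p_lower = 38/99 = 0.3838
D = 0.4949 - 0.3838 = 0.1111

0.1111


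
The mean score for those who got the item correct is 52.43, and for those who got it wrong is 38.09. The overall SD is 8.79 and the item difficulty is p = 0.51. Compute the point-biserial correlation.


q = 1 - p = 0.49
rpb = ((M1 - M0) / SD) * sqrt(p * q)
rpb = ((52.43 - 38.09) / 8.79) * sqrt(0.51 * 0.49)
rpb = 0.8155

0.8155


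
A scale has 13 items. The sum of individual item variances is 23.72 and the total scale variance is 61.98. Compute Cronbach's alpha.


alpha = (k/(k-1)) * (1 - sum(si^2)/s_total^2)
= (13/12) * (1 - 23.72/61.98)
alpha = 0.6687

0.6687


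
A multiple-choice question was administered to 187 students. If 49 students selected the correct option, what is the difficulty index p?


Item difficulty p = number correct / total examinees
p = 49 / 187
p = 0.262

0.262


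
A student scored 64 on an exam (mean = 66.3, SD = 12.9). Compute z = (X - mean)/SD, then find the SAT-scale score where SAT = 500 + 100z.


z = (X - mean) / SD = (64 - 66.3) / 12.9
z = -2.3 / 12.9
z = -0.1783
SAT-scale = SAT = 500 + 100z
Carry z at full precision (z = -2.3 / 12.9) into the conversion:
SAT-scale = 500 + 100 * (-2.3 / 12.9) = 500 + -230 / 12.9
SAT-scale = 500 + -17.8295
SAT-scale = 482.1705

482.1705


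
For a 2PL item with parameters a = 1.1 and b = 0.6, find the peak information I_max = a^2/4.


For 2PL, max info at theta = b = 0.6
I_max = a^2 / 4 = 1.1^2 / 4
= 1.21 / 4
I_max = 0.3025

0.3025


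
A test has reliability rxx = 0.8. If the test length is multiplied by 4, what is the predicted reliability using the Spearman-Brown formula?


r_new = (n * rxx) / (1 + (n-1) * rxx)
r_new = (4 * 0.8) / (1 + 3 * 0.8)
r_new = 3.2 / 3.4
r_new = 0.9412

0.9412


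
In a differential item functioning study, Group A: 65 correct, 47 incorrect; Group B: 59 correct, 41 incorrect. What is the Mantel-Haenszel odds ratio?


Odds_A = 65/47 = 1.383
Odds_B = 59/41 = 1.439
OR = Odds_A / Odds_B = 1.383 / 1.439
Exactly, OR = (65 * 41) / (47 * 59) = 2665 / 2773
OR = 0.9611

0.9611


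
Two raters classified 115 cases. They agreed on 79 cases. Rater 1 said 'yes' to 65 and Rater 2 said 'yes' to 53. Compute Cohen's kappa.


P_o = 79/115 = 0.686957
P_e = (65*53 + 50*62) / 13225 = 0.494896
kappa = (P_o - P_e) / (1 - P_e)
kappa = (0.686957 - 0.494896) / (1 - 0.494896)
kappa = 0.3802

0.3802


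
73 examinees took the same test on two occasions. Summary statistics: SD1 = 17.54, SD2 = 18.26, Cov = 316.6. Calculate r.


r = cov(X,Y) / (SD_X * SD_Y)
r = 316.6 / (17.54 * 18.26)
r = 316.6 / 320.2804
r = 0.9885

0.9885


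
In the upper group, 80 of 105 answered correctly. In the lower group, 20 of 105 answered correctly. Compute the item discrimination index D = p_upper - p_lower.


p_upper = 80/105 = 0.7619
p_lower = 20/105 = 0.1905
D = 0.7619 - 0.1905 = 0.5714

0.5714


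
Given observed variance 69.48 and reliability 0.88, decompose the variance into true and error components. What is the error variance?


var_true = rxx * var_obs = 0.88 * 69.48 = 61.1424
var_error = var_obs - var_true
var_error = 69.48 - 61.1424
var_error = 8.3376

8.3376


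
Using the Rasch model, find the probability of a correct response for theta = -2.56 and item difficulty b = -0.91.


theta - b = -2.56 - -0.91 = -1.65
exp(-(theta - b)) = exp(1.65) = 5.207
P = 1 / (1 + 5.207)
P = 0.1611

0.1611


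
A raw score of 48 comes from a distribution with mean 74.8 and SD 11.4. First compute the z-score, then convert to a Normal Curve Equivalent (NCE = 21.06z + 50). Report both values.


z = (X - mean) / SD = (48 - 74.8) / 11.4
z = -26.8 / 11.4
z = -2.3509
NCE = NCE = 21.06z + 50
Carry z at full precision (z = -26.8 / 11.4) into the conversion:
NCE = 21.06 * (-26.8 / 11.4) + 50 = -564.408 / 11.4 + 50
NCE = -49.5095 + 50
NCE = 0.4905

0.4905


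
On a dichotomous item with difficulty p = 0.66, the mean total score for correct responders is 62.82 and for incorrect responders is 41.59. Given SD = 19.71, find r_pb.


q = 1 - p = 0.34
rpb = ((M1 - M0) / SD) * sqrt(p * q)
rpb = ((62.82 - 41.59) / 19.71) * sqrt(0.66 * 0.34)
rpb = 0.5102

0.5102


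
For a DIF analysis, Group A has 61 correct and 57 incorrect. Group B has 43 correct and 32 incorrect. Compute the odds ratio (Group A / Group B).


Odds_A = 61/57 = 1.0702
Odds_B = 43/32 = 1.3438
OR = Odds_A / Odds_B = 1.0702 / 1.3438
Exactly, OR = (61 * 32) / (57 * 43) = 1952 / 2451
OR = 0.7964

0.7964


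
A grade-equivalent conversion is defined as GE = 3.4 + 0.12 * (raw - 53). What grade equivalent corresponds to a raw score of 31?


raw - median = 31 - 53 = -22
slope * diff = 0.12 * -22 = -2.64
GE = 3.4 + -2.64
GE = 0.76

0.76


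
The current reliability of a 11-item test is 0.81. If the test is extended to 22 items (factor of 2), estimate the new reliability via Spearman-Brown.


r_new = (n * rxx) / (1 + (n-1) * rxx)
r_new = (2 * 0.81) / (1 + 1 * 0.81)
r_new = 1.62 / 1.81
r_new = 0.895

0.895


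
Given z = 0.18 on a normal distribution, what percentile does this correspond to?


CDF(z) = 0.5 * (1 + erf(z/sqrt(2)))
erf(0.1273) = 0.1428
CDF = 0.5714
Percentile rank = 0.5714 * 100 = 57.14

57.14


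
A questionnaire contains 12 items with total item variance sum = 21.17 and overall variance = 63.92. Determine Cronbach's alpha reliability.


alpha = (k/(k-1)) * (1 - sum(si^2)/s_total^2)
= (12/11) * (1 - 21.17/63.92)
alpha = 0.7296

0.7296


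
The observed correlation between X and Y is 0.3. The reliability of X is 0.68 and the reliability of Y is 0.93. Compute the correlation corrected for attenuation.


r_corrected = rxy / sqrt(rxx * ryy)
= 0.3 / sqrt(0.68 * 0.93)
= 0.3 / sqrt(0.6324)
= 0.3 / 0.795236
r_corrected = 0.3772

0.3772


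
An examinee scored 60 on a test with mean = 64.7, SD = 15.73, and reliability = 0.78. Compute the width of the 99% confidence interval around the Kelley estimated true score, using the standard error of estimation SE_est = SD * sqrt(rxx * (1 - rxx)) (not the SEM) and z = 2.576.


True score estimate = 0.78*60 + 0.22*64.7 = 61.034
SE_est = SD * sqrt(rxx * (1 - rxx)) = 15.73 * sqrt(0.78 * 0.22) = 15.73 * sqrt(0.1716) = 6.516094
CI = T_est +/- z * SE_est, so width = 2 * z * SE_est = 2 * 2.576 * 6.516094
Width = 33.5709

33.5709


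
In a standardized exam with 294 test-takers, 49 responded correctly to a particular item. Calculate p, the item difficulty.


Item difficulty p = number correct / total examinees
p = 49 / 294
p = 0.1667

0.1667


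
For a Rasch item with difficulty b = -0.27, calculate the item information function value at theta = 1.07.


P = 1/(1+exp(-(1.07--0.27))) = 0.7925
I = P*(1-P) = 0.7925 * 0.2075
I = 0.1644

0.1644


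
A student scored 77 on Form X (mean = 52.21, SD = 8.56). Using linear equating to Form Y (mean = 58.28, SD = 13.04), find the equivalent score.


slope = SD_Y / SD_X = 13.04 / 8.56 ~ 1.5234
intercept = mean_Y - slope * mean_X = 58.28 - (13.04 / 8.56) * 52.21 ~ -21.2549
Y = slope * X + intercept. To avoid rounding drift from the rounded slope/intercept, evaluate the equivalent form Y = mean_Y + SD_Y * (X - mean_X) / SD_X at full precision:
Y = 58.28 + 13.04 * (77 - 52.21) / 8.56
Y = 58.28 + 13.04 * 24.79 / 8.56
Y = 58.28 + 323.2616 / 8.56
Y = 58.28 + 37.7642
Y = 96.0442

96.0442


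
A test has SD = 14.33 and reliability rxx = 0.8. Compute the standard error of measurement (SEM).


SEM = SD * sqrt(1 - rxx)
SEM = 14.33 * sqrt(1 - 0.8)
SEM = 14.33 * sqrt(0.2) = 14.33 * 0.447214
SEM = 6.4086

6.4086


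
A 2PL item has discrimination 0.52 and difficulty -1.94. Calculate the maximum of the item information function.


For 2PL, max info at theta = b = -1.94
I_max = a^2 / 4 = 0.52^2 / 4
= 0.2704 / 4
I_max = 0.0676

0.0676


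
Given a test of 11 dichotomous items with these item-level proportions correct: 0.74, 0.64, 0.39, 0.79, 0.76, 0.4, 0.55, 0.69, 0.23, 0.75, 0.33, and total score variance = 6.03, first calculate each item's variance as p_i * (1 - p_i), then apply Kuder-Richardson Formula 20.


For each item, compute p_i * q_i:
  Item 1: 0.74 * 0.26 = 0.1924
  Item 2: 0.64 * 0.36 = 0.2304
  Item 3: 0.39 * 0.61 = 0.2379
  Item 4: 0.79 * 0.21 = 0.1659
  Item 5: 0.76 * 0.24 = 0.1824
  Item 6: 0.4 * 0.6 = 0.24
  Item 7: 0.55 * 0.45 = 0.2475
  Item 8: 0.69 * 0.31 = 0.2139
  Item 9: 0.23 * 0.77 = 0.1771
  Item 10: 0.75 * 0.25 = 0.1875
  Item 11: 0.33 * 0.67 = 0.2211
Sum(p_i * q_i) = 0.1924 + 0.2304 + 0.2379 + 0.1659 + 0.1824 + 0.24 + 0.2475 + 0.2139 + 0.1771 + 0.1875 + 0.2211 = 2.2961
KR-20 = (k/(k-1)) * (1 - Sum(p_i*q_i) / Var_total)
= (11/10) * (1 - 2.2961/6.03)
= 1.1 * 0.6192
KR-20 = 0.6811

0.6811


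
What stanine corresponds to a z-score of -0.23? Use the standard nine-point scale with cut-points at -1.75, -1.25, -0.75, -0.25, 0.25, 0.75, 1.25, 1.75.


Stanine boundaries: [-1.75, -1.25, -0.75, -0.25, 0.25, 0.75, 1.25, 1.75]
z = -0.23
Check each boundary:
  z >= -1.75 -> could be stanine 2
  z >= -1.25 -> could be stanine 3
  z >= -0.75 -> could be stanine 4
  z >= -0.25 -> could be stanine 5
  z < 0.25
  z < 0.75
  z < 1.25
  z < 1.75
Highest qualifying boundary gives stanine = 5

5


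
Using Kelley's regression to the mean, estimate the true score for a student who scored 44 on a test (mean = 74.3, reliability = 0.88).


T_est = rxx * X + (1 - rxx) * mean
T_est = 0.88 * 44 + 0.12 * 74.3
T_est = 38.72 + 8.916
T_est = 47.636

47.636


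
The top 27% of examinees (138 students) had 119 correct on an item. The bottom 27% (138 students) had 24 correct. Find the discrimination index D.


p_upper = 119/138 = 0.8623
p_lower = 24/138 = 0.1739
D = 0.8623 - 0.1739 = 0.6884

0.6884


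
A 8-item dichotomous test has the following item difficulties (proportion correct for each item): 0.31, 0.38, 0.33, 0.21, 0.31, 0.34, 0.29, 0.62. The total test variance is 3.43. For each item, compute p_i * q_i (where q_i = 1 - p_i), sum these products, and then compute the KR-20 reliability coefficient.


For each item, compute p_i * q_i:
  Item 1: 0.31 * 0.69 = 0.2139
  Item 2: 0.38 * 0.62 = 0.2356
  Item 3: 0.33 * 0.67 = 0.2211
  Item 4: 0.21 * 0.79 = 0.1659
  Item 5: 0.31 * 0.69 = 0.2139
  Item 6: 0.34 * 0.66 = 0.2244
  Item 7: 0.29 * 0.71 = 0.2059
  Item 8: 0.62 * 0.38 = 0.2356
Sum(p_i * q_i) = 0.2139 + 0.2356 + 0.2211 + 0.1659 + 0.2139 + 0.2244 + 0.2059 + 0.2356 = 1.7163
KR-20 = (k/(k-1)) * (1 - Sum(p_i*q_i) / Var_total)
= (8/7) * (1 - 1.7163/3.43)
= 1.1429 * 0.4996
KR-20 = 0.571

0.571


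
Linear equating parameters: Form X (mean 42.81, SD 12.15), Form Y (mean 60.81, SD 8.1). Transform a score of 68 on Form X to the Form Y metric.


slope = SD_Y / SD_X = 8.1 / 12.15 ~ 0.6667
intercept = mean_Y - slope * mean_X = 60.81 - (8.1 / 12.15) * 42.81 ~ 32.27
Y = slope * X + intercept. To avoid rounding drift from the rounded slope/intercept, evaluate the equivalent form Y = mean_Y + SD_Y * (X - mean_X) / SD_X at full precision:
Y = 60.81 + 8.1 * (68 - 42.81) / 12.15
Y = 60.81 + 8.1 * 25.19 / 12.15
Y = 60.81 + 204.039 / 12.15
Y = 60.81 + 16.7933
Y = 77.6033

77.6033


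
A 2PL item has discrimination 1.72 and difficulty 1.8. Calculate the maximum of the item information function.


For 2PL, max info at theta = b = 1.8
I_max = a^2 / 4 = 1.72^2 / 4
= 2.9584 / 4
I_max = 0.7396

0.7396


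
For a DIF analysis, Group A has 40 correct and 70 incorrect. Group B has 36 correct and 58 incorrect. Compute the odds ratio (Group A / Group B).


Odds_A = 40/70 = 0.5714
Odds_B = 36/58 = 0.6207
OR = Odds_A / Odds_B = 0.5714 / 0.6207
Exactly, OR = (40 * 58) / (70 * 36) = 2320 / 2520
OR = 0.9206

0.9206


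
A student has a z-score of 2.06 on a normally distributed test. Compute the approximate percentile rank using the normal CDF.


CDF(z) = 0.5 * (1 + erf(z/sqrt(2)))
erf(1.4566) = 0.9606
CDF = 0.9803
Percentile rank = 0.9803 * 100 = 98.03

98.03


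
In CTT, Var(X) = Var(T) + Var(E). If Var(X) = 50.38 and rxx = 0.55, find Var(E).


var_true = rxx * var_obs = 0.55 * 50.38 = 27.709
var_error = var_obs - var_true
var_error = 50.38 - 27.709
var_error = 22.671

22.671


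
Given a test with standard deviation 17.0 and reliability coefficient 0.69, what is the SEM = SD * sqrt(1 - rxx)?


SEM = SD * sqrt(1 - rxx)
SEM = 17.0 * sqrt(1 - 0.69)
SEM = 17.0 * sqrt(0.31) = 17.0 * 0.556776
SEM = 9.4652

9.4652


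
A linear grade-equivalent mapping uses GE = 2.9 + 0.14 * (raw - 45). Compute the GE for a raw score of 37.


raw - median = 37 - 45 = -8
slope * diff = 0.14 * -8 = -1.12
GE = 2.9 + -1.12
GE = 1.78

1.78


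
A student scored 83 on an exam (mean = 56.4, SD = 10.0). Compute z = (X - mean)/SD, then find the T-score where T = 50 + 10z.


z = (X - mean) / SD = (83 - 56.4) / 10.0
z = 26.6 / 10.0
z = 2.66
T-score = T = 50 + 10z
Carry z at full precision (z = 26.6 / 10.0) into the conversion:
T-score = 50 + 10 * (26.6 / 10.0) = 50 + 266 / 10.0
T-score = 50 + 26.6
T-score = 76.6

76.6


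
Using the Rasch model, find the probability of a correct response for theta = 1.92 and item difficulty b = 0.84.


theta - b = 1.92 - 0.84 = 1.08
exp(-(theta - b)) = exp(-1.08) = 0.3396
P = 1 / (1 + 0.3396)
P = 0.7465

0.7465


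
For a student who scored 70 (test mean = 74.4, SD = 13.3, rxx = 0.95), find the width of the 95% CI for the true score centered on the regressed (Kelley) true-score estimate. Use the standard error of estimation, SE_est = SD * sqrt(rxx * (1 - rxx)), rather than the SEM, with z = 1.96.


True score estimate = 0.95*70 + 0.05*74.4 = 70.22
SE_est = SD * sqrt(rxx * (1 - rxx)) = 13.3 * sqrt(0.95 * 0.05) = 13.3 * sqrt(0.0475) = 2.898668
CI = T_est +/- z * SE_est, so width = 2 * z * SE_est = 2 * 1.96 * 2.898668
Width = 11.3628

11.3628


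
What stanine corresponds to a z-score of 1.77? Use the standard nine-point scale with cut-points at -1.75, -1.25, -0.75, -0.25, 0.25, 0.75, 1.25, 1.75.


Stanine boundaries: [-1.75, -1.25, -0.75, -0.25, 0.25, 0.75, 1.25, 1.75]
z = 1.77
Check each boundary:
  z >= -1.75 -> could be stanine 2
  z >= -1.25 -> could be stanine 3
  z >= -0.75 -> could be stanine 4
  z >= -0.25 -> could be stanine 5
  z >= 0.25 -> could be stanine 6
  z >= 0.75 -> could be stanine 7
  z >= 1.25 -> could be stanine 8
  z >= 1.75 -> could be stanine 9
Highest qualifying boundary gives stanine = 9

9


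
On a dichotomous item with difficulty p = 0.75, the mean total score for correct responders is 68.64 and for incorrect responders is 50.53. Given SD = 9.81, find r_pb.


q = 1 - p = 0.25
rpb = ((M1 - M0) / SD) * sqrt(p * q)
rpb = ((68.64 - 50.53) / 9.81) * sqrt(0.75 * 0.25)
rpb = 0.7994

0.7994


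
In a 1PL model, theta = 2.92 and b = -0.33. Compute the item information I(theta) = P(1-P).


P = 1/(1+exp(-(2.92--0.33))) = 0.9627
I = P*(1-P) = 0.9627 * 0.0373
I = 0.0359

0.0359


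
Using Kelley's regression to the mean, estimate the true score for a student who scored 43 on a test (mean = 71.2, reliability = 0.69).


T_est = rxx * X + (1 - rxx) * mean
T_est = 0.69 * 43 + 0.31 * 71.2
T_est = 29.67 + 22.072
T_est = 51.742

51.742


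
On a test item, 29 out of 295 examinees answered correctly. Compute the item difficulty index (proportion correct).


Item difficulty p = number correct / total examinees
p = 29 / 295
p = 0.0983

0.0983


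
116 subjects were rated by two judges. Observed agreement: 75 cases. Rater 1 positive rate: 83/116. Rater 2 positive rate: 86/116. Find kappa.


P_o = 75/116 = 0.646552
P_e = (83*86 + 33*30) / 13456 = 0.604043
kappa = (P_o - P_e) / (1 - P_e)
kappa = (0.646552 - 0.604043) / (1 - 0.604043)
kappa = 0.1074

0.1074


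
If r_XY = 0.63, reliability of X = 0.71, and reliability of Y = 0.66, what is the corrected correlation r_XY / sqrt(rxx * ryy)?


r_corrected = rxy / sqrt(rxx * ryy)
= 0.63 / sqrt(0.71 * 0.66)
= 0.63 / sqrt(0.4686)
= 0.63 / 0.684544
r_corrected = 0.9203

0.9203


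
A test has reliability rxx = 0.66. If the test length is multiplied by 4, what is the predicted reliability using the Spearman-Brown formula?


r_new = (n * rxx) / (1 + (n-1) * rxx)
r_new = (4 * 0.66) / (1 + 3 * 0.66)
r_new = 2.64 / 2.98
r_new = 0.8859

0.8859


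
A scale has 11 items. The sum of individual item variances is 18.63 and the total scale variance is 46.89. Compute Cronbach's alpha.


alpha = (k/(k-1)) * (1 - sum(si^2)/s_total^2)
= (11/10) * (1 - 18.63/46.89)
alpha = 0.663

0.663


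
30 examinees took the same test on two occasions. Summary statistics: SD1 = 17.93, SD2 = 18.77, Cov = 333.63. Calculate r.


r = cov(X,Y) / (SD_X * SD_Y)
r = 333.63 / (17.93 * 18.77)
r = 333.63 / 336.5461
r = 0.9913

0.9913


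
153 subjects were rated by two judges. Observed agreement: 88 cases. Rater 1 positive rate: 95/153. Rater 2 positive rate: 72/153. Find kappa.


P_o = 88/153 = 0.575163
P_e = (95*72 + 58*81) / 23409 = 0.492887
kappa = (P_o - P_e) / (1 - P_e)
kappa = (0.575163 - 0.492887) / (1 - 0.492887)
kappa = 0.1622

0.1622


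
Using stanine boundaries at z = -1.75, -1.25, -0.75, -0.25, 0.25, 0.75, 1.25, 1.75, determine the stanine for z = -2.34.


Stanine boundaries: [-1.75, -1.25, -0.75, -0.25, 0.25, 0.75, 1.25, 1.75]
z = -2.34
Check each boundary:
  z < -1.75
  z < -1.25
  z < -0.75
  z < -0.25
  z < 0.25
  z < 0.75
  z < 1.25
  z < 1.75
Highest qualifying boundary gives stanine = 1

1


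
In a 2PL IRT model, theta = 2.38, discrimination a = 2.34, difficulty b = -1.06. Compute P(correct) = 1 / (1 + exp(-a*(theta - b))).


a*(theta - b) = 2.34 * (2.38 - -1.06) = 8.0496
exp(-8.0496) = 0.0003
P = 1 / (1 + 0.0003)
P = 0.9997

0.9997


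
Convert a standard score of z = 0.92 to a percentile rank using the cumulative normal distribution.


CDF(z) = 0.5 * (1 + erf(z/sqrt(2)))
erf(0.6505) = 0.6424
CDF = 0.8212
Percentile rank = 0.8212 * 100 = 82.12

82.12


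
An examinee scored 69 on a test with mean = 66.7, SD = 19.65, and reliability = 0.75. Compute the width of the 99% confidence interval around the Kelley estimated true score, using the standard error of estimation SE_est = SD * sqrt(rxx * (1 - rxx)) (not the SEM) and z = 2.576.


True score estimate = 0.75*69 + 0.25*66.7 = 68.425
SE_est = SD * sqrt(rxx * (1 - rxx)) = 19.65 * sqrt(0.75 * 0.25) = 19.65 * sqrt(0.1875) = 8.5087
CI = T_est +/- z * SE_est, so width = 2 * z * SE_est = 2 * 2.576 * 8.5087
Width = 43.8368

43.8368


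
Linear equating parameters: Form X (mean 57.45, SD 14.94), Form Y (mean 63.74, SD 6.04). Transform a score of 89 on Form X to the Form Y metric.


slope = SD_Y / SD_X = 6.04 / 14.94 ~ 0.4043
intercept = mean_Y - slope * mean_X = 63.74 - (6.04 / 14.94) * 57.45 ~ 40.5139
Y = slope * X + intercept. To avoid rounding drift from the rounded slope/intercept, evaluate the equivalent form Y = mean_Y + SD_Y * (X - mean_X) / SD_X at full precision:
Y = 63.74 + 6.04 * (89 - 57.45) / 14.94
Y = 63.74 + 6.04 * 31.55 / 14.94
Y = 63.74 + 190.562 / 14.94
Y = 63.74 + 12.7552
Y = 76.4952

76.4952


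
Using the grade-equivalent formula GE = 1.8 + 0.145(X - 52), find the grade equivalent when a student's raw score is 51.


raw - median = 51 - 52 = -1
slope * diff = 0.145 * -1 = -0.145
GE = 1.8 + -0.145
GE = 1.655

1.655


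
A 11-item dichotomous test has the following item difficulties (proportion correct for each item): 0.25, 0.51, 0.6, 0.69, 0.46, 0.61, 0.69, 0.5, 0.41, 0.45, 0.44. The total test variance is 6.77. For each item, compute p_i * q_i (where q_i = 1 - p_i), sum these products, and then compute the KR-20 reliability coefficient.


For each item, compute p_i * q_i:
  Item 1: 0.25 * 0.75 = 0.1875
  Item 2: 0.51 * 0.49 = 0.2499
  Item 3: 0.6 * 0.4 = 0.24
  Item 4: 0.69 * 0.31 = 0.2139
  Item 5: 0.46 * 0.54 = 0.2484
  Item 6: 0.61 * 0.39 = 0.2379
  Item 7: 0.69 * 0.31 = 0.2139
  Item 8: 0.5 * 0.5 = 0.25
  Item 9: 0.41 * 0.59 = 0.2419
  Item 10: 0.45 * 0.55 = 0.2475
  Item 11: 0.44 * 0.56 = 0.2464
Sum(p_i * q_i) = 0.1875 + 0.2499 + 0.24 + 0.2139 + 0.2484 + 0.2379 + 0.2139 + 0.25 + 0.2419 + 0.2475 + 0.2464 = 2.5773
KR-20 = (k/(k-1)) * (1 - Sum(p_i*q_i) / Var_total)
= (11/10) * (1 - 2.5773/6.77)
= 1.1 * 0.6193
KR-20 = 0.6812

0.6812


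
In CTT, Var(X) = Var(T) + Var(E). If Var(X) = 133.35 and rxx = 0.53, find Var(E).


var_true = rxx * var_obs = 0.53 * 133.35 = 70.6755
var_error = var_obs - var_true
var_error = 133.35 - 70.6755
var_error = 62.6745

62.6745


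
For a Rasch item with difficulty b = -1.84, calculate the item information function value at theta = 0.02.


P = 1/(1+exp(-(0.02--1.84))) = 0.8653
I = P*(1-P) = 0.8653 * 0.1347
I = 0.1166

0.1166


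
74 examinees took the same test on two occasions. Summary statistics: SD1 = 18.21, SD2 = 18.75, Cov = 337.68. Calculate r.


r = cov(X,Y) / (SD_X * SD_Y)
r = 337.68 / (18.21 * 18.75)
r = 337.68 / 341.4375
r = 0.989

0.989


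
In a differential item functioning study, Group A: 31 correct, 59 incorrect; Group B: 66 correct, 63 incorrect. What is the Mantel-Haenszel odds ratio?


Odds_A = 31/59 = 0.5254
Odds_B = 66/63 = 1.0476
OR = Odds_A / Odds_B = 0.5254 / 1.0476
Exactly, OR = (31 * 63) / (59 * 66) = 1953 / 3894
OR = 0.5015

0.5015


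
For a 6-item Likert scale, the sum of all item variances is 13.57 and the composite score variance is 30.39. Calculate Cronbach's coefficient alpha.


alpha = (k/(k-1)) * (1 - sum(si^2)/s_total^2)
= (6/5) * (1 - 13.57/30.39)
alpha = 0.6642

0.6642


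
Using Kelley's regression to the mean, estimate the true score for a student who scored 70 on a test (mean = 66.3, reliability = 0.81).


T_est = rxx * X + (1 - rxx) * mean
T_est = 0.81 * 70 + 0.19 * 66.3
T_est = 56.7 + 12.597
T_est = 69.297

69.297


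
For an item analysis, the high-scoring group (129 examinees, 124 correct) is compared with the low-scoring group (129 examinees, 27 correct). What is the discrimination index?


p_upper = 124/129 = 0.9612
p_lower = 27/129 = 0.2093
D = 0.9612 - 0.2093 = 0.7519

0.7519


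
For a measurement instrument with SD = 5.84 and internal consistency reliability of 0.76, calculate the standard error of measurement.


SEM = SD * sqrt(1 - rxx)
SEM = 5.84 * sqrt(1 - 0.76)
SEM = 5.84 * sqrt(0.24) = 5.84 * 0.489898
SEM = 2.861

2.861


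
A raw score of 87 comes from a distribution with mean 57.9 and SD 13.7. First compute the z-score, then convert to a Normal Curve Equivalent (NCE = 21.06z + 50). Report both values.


z = (X - mean) / SD = (87 - 57.9) / 13.7
z = 29.1 / 13.7
z = 2.1241
NCE = NCE = 21.06z + 50
Carry z at full precision (z = 29.1 / 13.7) into the conversion:
NCE = 21.06 * (29.1 / 13.7) + 50 = 612.846 / 13.7 + 50
NCE = 44.7333 + 50
NCE = 94.7333

94.7333


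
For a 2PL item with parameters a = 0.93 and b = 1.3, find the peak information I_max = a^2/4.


For 2PL, max info at theta = b = 1.3
I_max = a^2 / 4 = 0.93^2 / 4
= 0.8649 / 4
I_max = 0.2162

0.2162


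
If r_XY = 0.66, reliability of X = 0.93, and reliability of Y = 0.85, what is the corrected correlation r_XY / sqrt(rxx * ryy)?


r_corrected = rxy / sqrt(rxx * ryy)
= 0.66 / sqrt(0.93 * 0.85)
= 0.66 / sqrt(0.7905)
= 0.66 / 0.889101
r_corrected = 0.7423

0.7423


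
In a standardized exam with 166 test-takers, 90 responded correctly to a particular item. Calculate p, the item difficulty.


Item difficulty p = number correct / total examinees
p = 90 / 166
p = 0.5422

0.5422


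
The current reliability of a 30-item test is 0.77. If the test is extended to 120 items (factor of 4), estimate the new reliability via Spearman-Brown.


r_new = (n * rxx) / (1 + (n-1) * rxx)
r_new = (4 * 0.77) / (1 + 3 * 0.77)
r_new = 3.08 / 3.31
r_new = 0.9305

0.9305


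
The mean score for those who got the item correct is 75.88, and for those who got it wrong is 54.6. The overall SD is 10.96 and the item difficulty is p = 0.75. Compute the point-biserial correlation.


q = 1 - p = 0.25
rpb = ((M1 - M0) / SD) * sqrt(p * q)
rpb = ((75.88 - 54.6) / 10.96) * sqrt(0.75 * 0.25)
rpb = 0.8407

0.8407


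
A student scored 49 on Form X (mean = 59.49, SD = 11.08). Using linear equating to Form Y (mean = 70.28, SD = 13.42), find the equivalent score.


slope = SD_Y / SD_X = 13.42 / 11.08 ~ 1.2112
intercept = mean_Y - slope * mean_X = 70.28 - (13.42 / 11.08) * 59.49 ~ -1.7738
Y = slope * X + intercept. To avoid rounding drift from the rounded slope/intercept, evaluate the equivalent form Y = mean_Y + SD_Y * (X - mean_X) / SD_X at full precision:
Y = 70.28 + 13.42 * (49 - 59.49) / 11.08
Y = 70.28 - 13.42 * 10.49 / 11.08
Y = 70.28 - 140.7758 / 11.08
Y = 70.28 - 12.7054
Y = 57.5746

57.5746


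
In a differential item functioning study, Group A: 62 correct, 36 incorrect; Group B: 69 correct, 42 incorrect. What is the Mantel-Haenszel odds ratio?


Odds_A = 62/36 = 1.7222
Odds_B = 69/42 = 1.6429
OR = Odds_A / Odds_B = 1.7222 / 1.6429
Exactly, OR = (62 * 42) / (36 * 69) = 2604 / 2484
OR = 1.0483

1.0483


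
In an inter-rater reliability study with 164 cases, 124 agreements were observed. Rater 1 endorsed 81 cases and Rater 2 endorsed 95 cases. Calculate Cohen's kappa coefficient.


P_o = 124/164 = 0.756098
P_e = (81*95 + 83*69) / 26896 = 0.499033
kappa = (P_o - P_e) / (1 - P_e)
kappa = (0.756098 - 0.499033) / (1 - 0.499033)
kappa = 0.5131

0.5131


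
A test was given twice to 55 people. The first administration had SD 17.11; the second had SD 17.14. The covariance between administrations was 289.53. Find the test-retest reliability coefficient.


r = cov(X,Y) / (SD_X * SD_Y)
r = 289.53 / (17.11 * 17.14)
r = 289.53 / 293.2654
r = 0.9873

0.9873


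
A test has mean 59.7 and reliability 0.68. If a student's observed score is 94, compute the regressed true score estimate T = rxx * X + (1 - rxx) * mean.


T_est = rxx * X + (1 - rxx) * mean
T_est = 0.68 * 94 + 0.32 * 59.7
T_est = 63.92 + 19.104
T_est = 83.024

83.024


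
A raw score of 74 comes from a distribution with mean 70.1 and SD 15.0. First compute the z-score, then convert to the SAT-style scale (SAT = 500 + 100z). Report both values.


z = (X - mean) / SD = (74 - 70.1) / 15.0
z = 3.9 / 15.0
z = 0.26
SAT-scale = SAT = 500 + 100z
Carry z at full precision (z = 3.9 / 15.0) into the conversion:
SAT-scale = 500 + 100 * (3.9 / 15.0) = 500 + 390 / 15.0
SAT-scale = 500 + 26.0
SAT-scale = 526.0

526.0


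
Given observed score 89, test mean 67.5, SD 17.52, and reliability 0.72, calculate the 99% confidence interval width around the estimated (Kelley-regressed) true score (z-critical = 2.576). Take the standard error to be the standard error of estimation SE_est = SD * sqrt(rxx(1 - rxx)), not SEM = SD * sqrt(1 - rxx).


True score estimate = 0.72*89 + 0.28*67.5 = 82.98
SE_est = SD * sqrt(rxx * (1 - rxx)) = 17.52 * sqrt(0.72 * 0.28) = 17.52 * sqrt(0.2016) = 7.86646
CI = T_est +/- z * SE_est, so width = 2 * z * SE_est = 2 * 2.576 * 7.86646
Width = 40.528

40.528


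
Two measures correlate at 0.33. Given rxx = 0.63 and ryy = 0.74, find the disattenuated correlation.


r_corrected = rxy / sqrt(rxx * ryy)
= 0.33 / sqrt(0.63 * 0.74)
= 0.33 / sqrt(0.4662)
= 0.33 / 0.682788
r_corrected = 0.4833

0.4833


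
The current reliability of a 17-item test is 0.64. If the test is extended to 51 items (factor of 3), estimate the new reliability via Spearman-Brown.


r_new = (n * rxx) / (1 + (n-1) * rxx)
r_new = (3 * 0.64) / (1 + 2 * 0.64)
r_new = 1.92 / 2.28
r_new = 0.8421

0.8421


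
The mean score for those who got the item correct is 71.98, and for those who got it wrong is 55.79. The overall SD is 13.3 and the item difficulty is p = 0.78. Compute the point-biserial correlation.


q = 1 - p = 0.22
rpb = ((M1 - M0) / SD) * sqrt(p * q)
rpb = ((71.98 - 55.79) / 13.3) * sqrt(0.78 * 0.22)
rpb = 0.5043

0.5043


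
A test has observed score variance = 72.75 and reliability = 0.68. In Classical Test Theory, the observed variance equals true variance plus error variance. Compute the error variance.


var_true = rxx * var_obs = 0.68 * 72.75 = 49.47
var_error = var_obs - var_true
var_error = 72.75 - 49.47
var_error = 23.28

23.28


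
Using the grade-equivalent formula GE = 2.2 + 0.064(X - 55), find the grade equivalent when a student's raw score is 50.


raw - median = 50 - 55 = -5
slope * diff = 0.064 * -5 = -0.32
GE = 2.2 + -0.32
GE = 1.88

1.88


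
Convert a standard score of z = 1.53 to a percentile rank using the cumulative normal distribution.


CDF(z) = 0.5 * (1 + erf(z/sqrt(2)))
erf(1.0819) = 0.874
CDF = 0.937
Percentile rank = 0.937 * 100 = 93.7

93.7


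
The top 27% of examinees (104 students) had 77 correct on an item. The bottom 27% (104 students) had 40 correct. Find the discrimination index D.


p_upper = 77/104 = 0.7404
p_lower = 40/104 = 0.3846
D = 0.7404 - 0.3846 = 0.3558

0.3558


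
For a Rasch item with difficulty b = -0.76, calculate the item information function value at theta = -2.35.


P = 1/(1+exp(-(-2.35--0.76))) = 0.1694
I = P*(1-P) = 0.1694 * 0.8306
I = 0.1407

0.1407


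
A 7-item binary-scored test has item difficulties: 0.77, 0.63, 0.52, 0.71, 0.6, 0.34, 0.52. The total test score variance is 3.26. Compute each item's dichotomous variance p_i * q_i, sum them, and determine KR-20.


For each item, compute p_i * q_i:
  Item 1: 0.77 * 0.23 = 0.1771
  Item 2: 0.63 * 0.37 = 0.2331
  Item 3: 0.52 * 0.48 = 0.2496
  Item 4: 0.71 * 0.29 = 0.2059
  Item 5: 0.6 * 0.4 = 0.24
  Item 6: 0.34 * 0.66 = 0.2244
  Item 7: 0.52 * 0.48 = 0.2496
Sum(p_i * q_i) = 0.1771 + 0.2331 + 0.2496 + 0.2059 + 0.24 + 0.2244 + 0.2496 = 1.5797
KR-20 = (k/(k-1)) * (1 - Sum(p_i*q_i) / Var_total)
= (7/6) * (1 - 1.5797/3.26)
= 1.1667 * 0.5154
KR-20 = 0.6013

0.6013


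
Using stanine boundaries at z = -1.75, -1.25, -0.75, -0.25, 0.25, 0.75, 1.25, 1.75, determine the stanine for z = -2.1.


Stanine boundaries: [-1.75, -1.25, -0.75, -0.25, 0.25, 0.75, 1.25, 1.75]
z = -2.1
Check each boundary:
  z < -1.75
  z < -1.25
  z < -0.75
  z < -0.25
  z < 0.25
  z < 0.75
  z < 1.25
  z < 1.75
Highest qualifying boundary gives stanine = 1

1


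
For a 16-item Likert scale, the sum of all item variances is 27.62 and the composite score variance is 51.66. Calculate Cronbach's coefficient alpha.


alpha = (k/(k-1)) * (1 - sum(si^2)/s_total^2)
= (16/15) * (1 - 27.62/51.66)
alpha = 0.4964

0.4964


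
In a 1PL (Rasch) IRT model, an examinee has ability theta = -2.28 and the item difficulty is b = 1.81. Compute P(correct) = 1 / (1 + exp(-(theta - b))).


theta - b = -2.28 - 1.81 = -4.09
exp(-(theta - b)) = exp(4.09) = 59.7399
P = 1 / (1 + 59.7399)
P = 0.0165

0.0165


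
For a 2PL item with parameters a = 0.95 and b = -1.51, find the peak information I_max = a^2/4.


For 2PL, max info at theta = b = -1.51
I_max = a^2 / 4 = 0.95^2 / 4
= 0.9025 / 4
I_max = 0.2256

0.2256


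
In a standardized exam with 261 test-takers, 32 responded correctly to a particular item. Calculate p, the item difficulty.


Item difficulty p = number correct / total examinees
p = 32 / 261
p = 0.1226

0.1226


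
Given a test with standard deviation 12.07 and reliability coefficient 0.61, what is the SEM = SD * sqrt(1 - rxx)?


SEM = SD * sqrt(1 - rxx)
SEM = 12.07 * sqrt(1 - 0.61)
SEM = 12.07 * sqrt(0.39) = 12.07 * 0.6245
SEM = 7.5377

7.5377


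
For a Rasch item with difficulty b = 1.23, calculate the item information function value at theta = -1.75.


P = 1/(1+exp(-(-1.75-1.23))) = 0.0483
I = P*(1-P) = 0.0483 * 0.9517
I = 0.046

0.046


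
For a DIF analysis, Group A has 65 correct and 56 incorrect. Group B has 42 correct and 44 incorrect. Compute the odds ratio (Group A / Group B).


Odds_A = 65/56 = 1.1607
Odds_B = 42/44 = 0.9545
OR = Odds_A / Odds_B = 1.1607 / 0.9545
Exactly, OR = (65 * 44) / (56 * 42) = 2860 / 2352
OR = 1.216

1.216


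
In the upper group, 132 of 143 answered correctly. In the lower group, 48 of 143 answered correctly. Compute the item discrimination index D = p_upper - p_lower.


p_upper = 132/143 = 0.9231
p_lower = 48/143 = 0.3357
D = 0.9231 - 0.3357 = 0.5874

0.5874


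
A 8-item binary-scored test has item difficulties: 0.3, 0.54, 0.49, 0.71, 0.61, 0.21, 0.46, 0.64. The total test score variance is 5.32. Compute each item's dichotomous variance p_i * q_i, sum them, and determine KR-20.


For each item, compute p_i * q_i:
  Item 1: 0.3 * 0.7 = 0.21
  Item 2: 0.54 * 0.46 = 0.2484
  Item 3: 0.49 * 0.51 = 0.2499
  Item 4: 0.71 * 0.29 = 0.2059
  Item 5: 0.61 * 0.39 = 0.2379
  Item 6: 0.21 * 0.79 = 0.1659
  Item 7: 0.46 * 0.54 = 0.2484
  Item 8: 0.64 * 0.36 = 0.2304
Sum(p_i * q_i) = 0.21 + 0.2484 + 0.2499 + 0.2059 + 0.2379 + 0.1659 + 0.2484 + 0.2304 = 1.7968
KR-20 = (k/(k-1)) * (1 - Sum(p_i*q_i) / Var_total)
= (8/7) * (1 - 1.7968/5.32)
= 1.1429 * 0.6623
KR-20 = 0.7569

0.7569


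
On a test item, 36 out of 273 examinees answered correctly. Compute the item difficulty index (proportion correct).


Item difficulty p = number correct / total examinees
p = 36 / 273
p = 0.1319

0.1319


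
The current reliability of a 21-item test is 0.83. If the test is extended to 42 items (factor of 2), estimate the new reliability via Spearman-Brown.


r_new = (n * rxx) / (1 + (n-1) * rxx)
r_new = (2 * 0.83) / (1 + 1 * 0.83)
r_new = 1.66 / 1.83
r_new = 0.9071

0.9071


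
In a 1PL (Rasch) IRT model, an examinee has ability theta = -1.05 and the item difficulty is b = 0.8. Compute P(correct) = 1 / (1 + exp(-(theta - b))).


theta - b = -1.05 - 0.8 = -1.85
exp(-(theta - b)) = exp(1.85) = 6.3598
P = 1 / (1 + 6.3598)
P = 0.1359

0.1359


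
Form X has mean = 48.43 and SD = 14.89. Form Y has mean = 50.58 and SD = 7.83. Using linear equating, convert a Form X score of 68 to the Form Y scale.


slope = SD_Y / SD_X = 7.83 / 14.89 ~ 0.5259
intercept = mean_Y - slope * mean_X = 50.58 - (7.83 / 14.89) * 48.43 ~ 25.1128
Y = slope * X + intercept. To avoid rounding drift from the rounded slope/intercept, evaluate the equivalent form Y = mean_Y + SD_Y * (X - mean_X) / SD_X at full precision:
Y = 50.58 + 7.83 * (68 - 48.43) / 14.89
Y = 50.58 + 7.83 * 19.57 / 14.89
Y = 50.58 + 153.2331 / 14.89
Y = 50.58 + 10.291
Y = 60.871

60.871


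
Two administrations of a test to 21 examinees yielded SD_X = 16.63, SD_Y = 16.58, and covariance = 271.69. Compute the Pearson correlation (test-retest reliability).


r = cov(X,Y) / (SD_X * SD_Y)
r = 271.69 / (16.63 * 16.58)
r = 271.69 / 275.7254
r = 0.9854

0.9854


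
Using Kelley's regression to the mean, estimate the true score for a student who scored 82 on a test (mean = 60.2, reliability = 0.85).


T_est = rxx * X + (1 - rxx) * mean
T_est = 0.85 * 82 + 0.15 * 60.2
T_est = 69.7 + 9.03
T_est = 78.73

78.73
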